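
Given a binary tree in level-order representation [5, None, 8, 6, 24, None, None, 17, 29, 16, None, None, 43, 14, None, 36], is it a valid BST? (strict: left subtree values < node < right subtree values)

Level-order array: [5, None, 8, 6, 24, None, None, 17, 29, 16, None, None, 43, 14, None, 36]
Validate using subtree bounds (lo, hi): at each node, require lo < value < hi,
then recurse left with hi=value and right with lo=value.
Preorder trace (stopping at first violation):
  at node 5 with bounds (-inf, +inf): OK
  at node 8 with bounds (5, +inf): OK
  at node 6 with bounds (5, 8): OK
  at node 24 with bounds (8, +inf): OK
  at node 17 with bounds (8, 24): OK
  at node 16 with bounds (8, 17): OK
  at node 14 with bounds (8, 16): OK
  at node 29 with bounds (24, +inf): OK
  at node 43 with bounds (29, +inf): OK
  at node 36 with bounds (29, 43): OK
No violation found at any node.
Result: Valid BST


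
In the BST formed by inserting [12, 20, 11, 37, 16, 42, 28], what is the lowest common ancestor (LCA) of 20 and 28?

Tree insertion order: [12, 20, 11, 37, 16, 42, 28]
Tree (level-order array): [12, 11, 20, None, None, 16, 37, None, None, 28, 42]
In a BST, the LCA of p=20, q=28 is the first node v on the
root-to-leaf path with p <= v <= q (go left if both < v, right if both > v).
Walk from root:
  at 12: both 20 and 28 > 12, go right
  at 20: 20 <= 20 <= 28, this is the LCA
LCA = 20


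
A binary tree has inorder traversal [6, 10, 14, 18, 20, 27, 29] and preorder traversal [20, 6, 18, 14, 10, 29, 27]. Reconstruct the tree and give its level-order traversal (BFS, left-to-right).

Inorder:  [6, 10, 14, 18, 20, 27, 29]
Preorder: [20, 6, 18, 14, 10, 29, 27]
Algorithm: preorder visits root first, so consume preorder in order;
for each root, split the current inorder slice at that value into
left-subtree inorder and right-subtree inorder, then recurse.
Recursive splits:
  root=20; inorder splits into left=[6, 10, 14, 18], right=[27, 29]
  root=6; inorder splits into left=[], right=[10, 14, 18]
  root=18; inorder splits into left=[10, 14], right=[]
  root=14; inorder splits into left=[10], right=[]
  root=10; inorder splits into left=[], right=[]
  root=29; inorder splits into left=[27], right=[]
  root=27; inorder splits into left=[], right=[]
Reconstructed level-order: [20, 6, 29, 18, 27, 14, 10]


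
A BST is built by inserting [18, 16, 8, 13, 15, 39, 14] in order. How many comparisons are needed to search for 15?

Search path for 15: 18 -> 16 -> 8 -> 13 -> 15
Found: True
Comparisons: 5


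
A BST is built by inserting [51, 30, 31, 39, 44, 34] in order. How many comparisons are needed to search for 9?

Search path for 9: 51 -> 30
Found: False
Comparisons: 2


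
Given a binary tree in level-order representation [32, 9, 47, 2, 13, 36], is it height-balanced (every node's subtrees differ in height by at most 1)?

Tree (level-order array): [32, 9, 47, 2, 13, 36]
Definition: a tree is height-balanced if, at every node, |h(left) - h(right)| <= 1 (empty subtree has height -1).
Bottom-up per-node check:
  node 2: h_left=-1, h_right=-1, diff=0 [OK], height=0
  node 13: h_left=-1, h_right=-1, diff=0 [OK], height=0
  node 9: h_left=0, h_right=0, diff=0 [OK], height=1
  node 36: h_left=-1, h_right=-1, diff=0 [OK], height=0
  node 47: h_left=0, h_right=-1, diff=1 [OK], height=1
  node 32: h_left=1, h_right=1, diff=0 [OK], height=2
All nodes satisfy the balance condition.
Result: Balanced


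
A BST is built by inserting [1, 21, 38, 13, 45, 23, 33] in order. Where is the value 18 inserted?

Starting tree (level order): [1, None, 21, 13, 38, None, None, 23, 45, None, 33]
Insertion path: 1 -> 21 -> 13
Result: insert 18 as right child of 13
Final tree (level order): [1, None, 21, 13, 38, None, 18, 23, 45, None, None, None, 33]


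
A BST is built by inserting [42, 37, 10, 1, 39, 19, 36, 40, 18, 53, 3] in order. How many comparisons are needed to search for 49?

Search path for 49: 42 -> 53
Found: False
Comparisons: 2


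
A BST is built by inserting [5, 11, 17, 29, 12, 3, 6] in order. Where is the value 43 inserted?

Starting tree (level order): [5, 3, 11, None, None, 6, 17, None, None, 12, 29]
Insertion path: 5 -> 11 -> 17 -> 29
Result: insert 43 as right child of 29
Final tree (level order): [5, 3, 11, None, None, 6, 17, None, None, 12, 29, None, None, None, 43]


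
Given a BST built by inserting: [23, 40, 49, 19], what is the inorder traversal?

Tree insertion order: [23, 40, 49, 19]
Tree (level-order array): [23, 19, 40, None, None, None, 49]
Inorder traversal: [19, 23, 40, 49]


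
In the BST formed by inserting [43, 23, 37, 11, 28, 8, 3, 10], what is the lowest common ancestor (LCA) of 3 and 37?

Tree insertion order: [43, 23, 37, 11, 28, 8, 3, 10]
Tree (level-order array): [43, 23, None, 11, 37, 8, None, 28, None, 3, 10]
In a BST, the LCA of p=3, q=37 is the first node v on the
root-to-leaf path with p <= v <= q (go left if both < v, right if both > v).
Walk from root:
  at 43: both 3 and 37 < 43, go left
  at 23: 3 <= 23 <= 37, this is the LCA
LCA = 23


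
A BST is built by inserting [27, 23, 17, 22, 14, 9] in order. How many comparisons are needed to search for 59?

Search path for 59: 27
Found: False
Comparisons: 1


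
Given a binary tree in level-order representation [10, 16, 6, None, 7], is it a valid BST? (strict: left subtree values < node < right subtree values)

Level-order array: [10, 16, 6, None, 7]
Validate using subtree bounds (lo, hi): at each node, require lo < value < hi,
then recurse left with hi=value and right with lo=value.
Preorder trace (stopping at first violation):
  at node 10 with bounds (-inf, +inf): OK
  at node 16 with bounds (-inf, 10): VIOLATION
Node 16 violates its bound: not (-inf < 16 < 10).
Result: Not a valid BST


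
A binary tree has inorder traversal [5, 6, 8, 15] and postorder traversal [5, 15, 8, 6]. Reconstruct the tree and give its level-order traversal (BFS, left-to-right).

Inorder:   [5, 6, 8, 15]
Postorder: [5, 15, 8, 6]
Algorithm: postorder visits root last, so walk postorder right-to-left;
each value is the root of the current inorder slice — split it at that
value, recurse on the right subtree first, then the left.
Recursive splits:
  root=6; inorder splits into left=[5], right=[8, 15]
  root=8; inorder splits into left=[], right=[15]
  root=15; inorder splits into left=[], right=[]
  root=5; inorder splits into left=[], right=[]
Reconstructed level-order: [6, 5, 8, 15]


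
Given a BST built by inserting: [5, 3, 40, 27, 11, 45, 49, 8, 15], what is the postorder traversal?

Tree insertion order: [5, 3, 40, 27, 11, 45, 49, 8, 15]
Tree (level-order array): [5, 3, 40, None, None, 27, 45, 11, None, None, 49, 8, 15]
Postorder traversal: [3, 8, 15, 11, 27, 49, 45, 40, 5]


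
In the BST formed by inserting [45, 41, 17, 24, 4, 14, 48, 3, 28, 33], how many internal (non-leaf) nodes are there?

Tree built from: [45, 41, 17, 24, 4, 14, 48, 3, 28, 33]
Tree (level-order array): [45, 41, 48, 17, None, None, None, 4, 24, 3, 14, None, 28, None, None, None, None, None, 33]
Rule: An internal node has at least one child.
Per-node child counts:
  node 45: 2 child(ren)
  node 41: 1 child(ren)
  node 17: 2 child(ren)
  node 4: 2 child(ren)
  node 3: 0 child(ren)
  node 14: 0 child(ren)
  node 24: 1 child(ren)
  node 28: 1 child(ren)
  node 33: 0 child(ren)
  node 48: 0 child(ren)
Matching nodes: [45, 41, 17, 4, 24, 28]
Count of internal (non-leaf) nodes: 6


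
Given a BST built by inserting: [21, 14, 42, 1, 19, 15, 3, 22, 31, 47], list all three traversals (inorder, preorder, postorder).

Tree insertion order: [21, 14, 42, 1, 19, 15, 3, 22, 31, 47]
Tree (level-order array): [21, 14, 42, 1, 19, 22, 47, None, 3, 15, None, None, 31]
Inorder (L, root, R): [1, 3, 14, 15, 19, 21, 22, 31, 42, 47]
Preorder (root, L, R): [21, 14, 1, 3, 19, 15, 42, 22, 31, 47]
Postorder (L, R, root): [3, 1, 15, 19, 14, 31, 22, 47, 42, 21]


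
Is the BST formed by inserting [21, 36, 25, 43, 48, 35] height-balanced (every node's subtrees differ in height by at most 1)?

Tree (level-order array): [21, None, 36, 25, 43, None, 35, None, 48]
Definition: a tree is height-balanced if, at every node, |h(left) - h(right)| <= 1 (empty subtree has height -1).
Bottom-up per-node check:
  node 35: h_left=-1, h_right=-1, diff=0 [OK], height=0
  node 25: h_left=-1, h_right=0, diff=1 [OK], height=1
  node 48: h_left=-1, h_right=-1, diff=0 [OK], height=0
  node 43: h_left=-1, h_right=0, diff=1 [OK], height=1
  node 36: h_left=1, h_right=1, diff=0 [OK], height=2
  node 21: h_left=-1, h_right=2, diff=3 [FAIL (|-1-2|=3 > 1)], height=3
Node 21 violates the condition: |-1 - 2| = 3 > 1.
Result: Not balanced


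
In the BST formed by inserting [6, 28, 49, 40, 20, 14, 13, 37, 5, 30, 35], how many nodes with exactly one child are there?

Tree built from: [6, 28, 49, 40, 20, 14, 13, 37, 5, 30, 35]
Tree (level-order array): [6, 5, 28, None, None, 20, 49, 14, None, 40, None, 13, None, 37, None, None, None, 30, None, None, 35]
Rule: These are nodes with exactly 1 non-null child.
Per-node child counts:
  node 6: 2 child(ren)
  node 5: 0 child(ren)
  node 28: 2 child(ren)
  node 20: 1 child(ren)
  node 14: 1 child(ren)
  node 13: 0 child(ren)
  node 49: 1 child(ren)
  node 40: 1 child(ren)
  node 37: 1 child(ren)
  node 30: 1 child(ren)
  node 35: 0 child(ren)
Matching nodes: [20, 14, 49, 40, 37, 30]
Count of nodes with exactly one child: 6


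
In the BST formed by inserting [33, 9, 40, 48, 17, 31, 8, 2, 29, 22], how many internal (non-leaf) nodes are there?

Tree built from: [33, 9, 40, 48, 17, 31, 8, 2, 29, 22]
Tree (level-order array): [33, 9, 40, 8, 17, None, 48, 2, None, None, 31, None, None, None, None, 29, None, 22]
Rule: An internal node has at least one child.
Per-node child counts:
  node 33: 2 child(ren)
  node 9: 2 child(ren)
  node 8: 1 child(ren)
  node 2: 0 child(ren)
  node 17: 1 child(ren)
  node 31: 1 child(ren)
  node 29: 1 child(ren)
  node 22: 0 child(ren)
  node 40: 1 child(ren)
  node 48: 0 child(ren)
Matching nodes: [33, 9, 8, 17, 31, 29, 40]
Count of internal (non-leaf) nodes: 7


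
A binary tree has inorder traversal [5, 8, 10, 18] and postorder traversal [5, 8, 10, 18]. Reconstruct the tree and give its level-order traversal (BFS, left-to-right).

Inorder:   [5, 8, 10, 18]
Postorder: [5, 8, 10, 18]
Algorithm: postorder visits root last, so walk postorder right-to-left;
each value is the root of the current inorder slice — split it at that
value, recurse on the right subtree first, then the left.
Recursive splits:
  root=18; inorder splits into left=[5, 8, 10], right=[]
  root=10; inorder splits into left=[5, 8], right=[]
  root=8; inorder splits into left=[5], right=[]
  root=5; inorder splits into left=[], right=[]
Reconstructed level-order: [18, 10, 8, 5]


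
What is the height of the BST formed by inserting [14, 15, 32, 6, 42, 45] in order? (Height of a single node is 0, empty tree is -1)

Insertion order: [14, 15, 32, 6, 42, 45]
Tree (level-order array): [14, 6, 15, None, None, None, 32, None, 42, None, 45]
Compute height bottom-up (empty subtree = -1):
  height(6) = 1 + max(-1, -1) = 0
  height(45) = 1 + max(-1, -1) = 0
  height(42) = 1 + max(-1, 0) = 1
  height(32) = 1 + max(-1, 1) = 2
  height(15) = 1 + max(-1, 2) = 3
  height(14) = 1 + max(0, 3) = 4
Height = 4


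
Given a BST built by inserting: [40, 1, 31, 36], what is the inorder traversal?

Tree insertion order: [40, 1, 31, 36]
Tree (level-order array): [40, 1, None, None, 31, None, 36]
Inorder traversal: [1, 31, 36, 40]


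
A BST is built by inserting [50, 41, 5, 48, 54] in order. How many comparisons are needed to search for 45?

Search path for 45: 50 -> 41 -> 48
Found: False
Comparisons: 3


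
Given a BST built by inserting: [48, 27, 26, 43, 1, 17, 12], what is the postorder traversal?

Tree insertion order: [48, 27, 26, 43, 1, 17, 12]
Tree (level-order array): [48, 27, None, 26, 43, 1, None, None, None, None, 17, 12]
Postorder traversal: [12, 17, 1, 26, 43, 27, 48]


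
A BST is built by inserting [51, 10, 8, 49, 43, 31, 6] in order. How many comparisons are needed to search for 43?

Search path for 43: 51 -> 10 -> 49 -> 43
Found: True
Comparisons: 4


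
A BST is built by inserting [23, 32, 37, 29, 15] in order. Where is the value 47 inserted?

Starting tree (level order): [23, 15, 32, None, None, 29, 37]
Insertion path: 23 -> 32 -> 37
Result: insert 47 as right child of 37
Final tree (level order): [23, 15, 32, None, None, 29, 37, None, None, None, 47]


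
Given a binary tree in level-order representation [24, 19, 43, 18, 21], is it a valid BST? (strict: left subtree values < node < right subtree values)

Level-order array: [24, 19, 43, 18, 21]
Validate using subtree bounds (lo, hi): at each node, require lo < value < hi,
then recurse left with hi=value and right with lo=value.
Preorder trace (stopping at first violation):
  at node 24 with bounds (-inf, +inf): OK
  at node 19 with bounds (-inf, 24): OK
  at node 18 with bounds (-inf, 19): OK
  at node 21 with bounds (19, 24): OK
  at node 43 with bounds (24, +inf): OK
No violation found at any node.
Result: Valid BST


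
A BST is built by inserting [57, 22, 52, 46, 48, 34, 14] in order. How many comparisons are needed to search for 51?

Search path for 51: 57 -> 22 -> 52 -> 46 -> 48
Found: False
Comparisons: 5


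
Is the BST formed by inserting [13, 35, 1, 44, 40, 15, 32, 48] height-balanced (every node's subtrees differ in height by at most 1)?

Tree (level-order array): [13, 1, 35, None, None, 15, 44, None, 32, 40, 48]
Definition: a tree is height-balanced if, at every node, |h(left) - h(right)| <= 1 (empty subtree has height -1).
Bottom-up per-node check:
  node 1: h_left=-1, h_right=-1, diff=0 [OK], height=0
  node 32: h_left=-1, h_right=-1, diff=0 [OK], height=0
  node 15: h_left=-1, h_right=0, diff=1 [OK], height=1
  node 40: h_left=-1, h_right=-1, diff=0 [OK], height=0
  node 48: h_left=-1, h_right=-1, diff=0 [OK], height=0
  node 44: h_left=0, h_right=0, diff=0 [OK], height=1
  node 35: h_left=1, h_right=1, diff=0 [OK], height=2
  node 13: h_left=0, h_right=2, diff=2 [FAIL (|0-2|=2 > 1)], height=3
Node 13 violates the condition: |0 - 2| = 2 > 1.
Result: Not balanced


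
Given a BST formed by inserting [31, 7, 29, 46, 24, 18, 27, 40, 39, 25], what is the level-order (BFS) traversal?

Tree insertion order: [31, 7, 29, 46, 24, 18, 27, 40, 39, 25]
Tree (level-order array): [31, 7, 46, None, 29, 40, None, 24, None, 39, None, 18, 27, None, None, None, None, 25]
BFS from the root, enqueuing left then right child of each popped node:
  queue [31] -> pop 31, enqueue [7, 46], visited so far: [31]
  queue [7, 46] -> pop 7, enqueue [29], visited so far: [31, 7]
  queue [46, 29] -> pop 46, enqueue [40], visited so far: [31, 7, 46]
  queue [29, 40] -> pop 29, enqueue [24], visited so far: [31, 7, 46, 29]
  queue [40, 24] -> pop 40, enqueue [39], visited so far: [31, 7, 46, 29, 40]
  queue [24, 39] -> pop 24, enqueue [18, 27], visited so far: [31, 7, 46, 29, 40, 24]
  queue [39, 18, 27] -> pop 39, enqueue [none], visited so far: [31, 7, 46, 29, 40, 24, 39]
  queue [18, 27] -> pop 18, enqueue [none], visited so far: [31, 7, 46, 29, 40, 24, 39, 18]
  queue [27] -> pop 27, enqueue [25], visited so far: [31, 7, 46, 29, 40, 24, 39, 18, 27]
  queue [25] -> pop 25, enqueue [none], visited so far: [31, 7, 46, 29, 40, 24, 39, 18, 27, 25]
Result: [31, 7, 46, 29, 40, 24, 39, 18, 27, 25]


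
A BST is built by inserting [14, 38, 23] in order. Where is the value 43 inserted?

Starting tree (level order): [14, None, 38, 23]
Insertion path: 14 -> 38
Result: insert 43 as right child of 38
Final tree (level order): [14, None, 38, 23, 43]


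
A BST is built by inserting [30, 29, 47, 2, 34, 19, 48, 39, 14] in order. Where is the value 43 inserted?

Starting tree (level order): [30, 29, 47, 2, None, 34, 48, None, 19, None, 39, None, None, 14]
Insertion path: 30 -> 47 -> 34 -> 39
Result: insert 43 as right child of 39
Final tree (level order): [30, 29, 47, 2, None, 34, 48, None, 19, None, 39, None, None, 14, None, None, 43]


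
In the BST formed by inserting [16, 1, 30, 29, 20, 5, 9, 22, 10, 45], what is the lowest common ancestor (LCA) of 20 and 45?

Tree insertion order: [16, 1, 30, 29, 20, 5, 9, 22, 10, 45]
Tree (level-order array): [16, 1, 30, None, 5, 29, 45, None, 9, 20, None, None, None, None, 10, None, 22]
In a BST, the LCA of p=20, q=45 is the first node v on the
root-to-leaf path with p <= v <= q (go left if both < v, right if both > v).
Walk from root:
  at 16: both 20 and 45 > 16, go right
  at 30: 20 <= 30 <= 45, this is the LCA
LCA = 30


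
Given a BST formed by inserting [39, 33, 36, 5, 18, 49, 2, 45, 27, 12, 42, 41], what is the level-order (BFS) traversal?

Tree insertion order: [39, 33, 36, 5, 18, 49, 2, 45, 27, 12, 42, 41]
Tree (level-order array): [39, 33, 49, 5, 36, 45, None, 2, 18, None, None, 42, None, None, None, 12, 27, 41]
BFS from the root, enqueuing left then right child of each popped node:
  queue [39] -> pop 39, enqueue [33, 49], visited so far: [39]
  queue [33, 49] -> pop 33, enqueue [5, 36], visited so far: [39, 33]
  queue [49, 5, 36] -> pop 49, enqueue [45], visited so far: [39, 33, 49]
  queue [5, 36, 45] -> pop 5, enqueue [2, 18], visited so far: [39, 33, 49, 5]
  queue [36, 45, 2, 18] -> pop 36, enqueue [none], visited so far: [39, 33, 49, 5, 36]
  queue [45, 2, 18] -> pop 45, enqueue [42], visited so far: [39, 33, 49, 5, 36, 45]
  queue [2, 18, 42] -> pop 2, enqueue [none], visited so far: [39, 33, 49, 5, 36, 45, 2]
  queue [18, 42] -> pop 18, enqueue [12, 27], visited so far: [39, 33, 49, 5, 36, 45, 2, 18]
  queue [42, 12, 27] -> pop 42, enqueue [41], visited so far: [39, 33, 49, 5, 36, 45, 2, 18, 42]
  queue [12, 27, 41] -> pop 12, enqueue [none], visited so far: [39, 33, 49, 5, 36, 45, 2, 18, 42, 12]
  queue [27, 41] -> pop 27, enqueue [none], visited so far: [39, 33, 49, 5, 36, 45, 2, 18, 42, 12, 27]
  queue [41] -> pop 41, enqueue [none], visited so far: [39, 33, 49, 5, 36, 45, 2, 18, 42, 12, 27, 41]
Result: [39, 33, 49, 5, 36, 45, 2, 18, 42, 12, 27, 41]


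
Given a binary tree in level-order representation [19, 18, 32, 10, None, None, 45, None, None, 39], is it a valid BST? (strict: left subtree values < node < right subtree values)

Level-order array: [19, 18, 32, 10, None, None, 45, None, None, 39]
Validate using subtree bounds (lo, hi): at each node, require lo < value < hi,
then recurse left with hi=value and right with lo=value.
Preorder trace (stopping at first violation):
  at node 19 with bounds (-inf, +inf): OK
  at node 18 with bounds (-inf, 19): OK
  at node 10 with bounds (-inf, 18): OK
  at node 32 with bounds (19, +inf): OK
  at node 45 with bounds (32, +inf): OK
  at node 39 with bounds (32, 45): OK
No violation found at any node.
Result: Valid BST


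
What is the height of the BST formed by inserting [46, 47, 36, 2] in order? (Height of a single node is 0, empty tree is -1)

Insertion order: [46, 47, 36, 2]
Tree (level-order array): [46, 36, 47, 2]
Compute height bottom-up (empty subtree = -1):
  height(2) = 1 + max(-1, -1) = 0
  height(36) = 1 + max(0, -1) = 1
  height(47) = 1 + max(-1, -1) = 0
  height(46) = 1 + max(1, 0) = 2
Height = 2


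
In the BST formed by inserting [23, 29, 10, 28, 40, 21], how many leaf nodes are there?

Tree built from: [23, 29, 10, 28, 40, 21]
Tree (level-order array): [23, 10, 29, None, 21, 28, 40]
Rule: A leaf has 0 children.
Per-node child counts:
  node 23: 2 child(ren)
  node 10: 1 child(ren)
  node 21: 0 child(ren)
  node 29: 2 child(ren)
  node 28: 0 child(ren)
  node 40: 0 child(ren)
Matching nodes: [21, 28, 40]
Count of leaf nodes: 3


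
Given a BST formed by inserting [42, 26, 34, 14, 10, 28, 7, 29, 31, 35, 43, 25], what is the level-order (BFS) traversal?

Tree insertion order: [42, 26, 34, 14, 10, 28, 7, 29, 31, 35, 43, 25]
Tree (level-order array): [42, 26, 43, 14, 34, None, None, 10, 25, 28, 35, 7, None, None, None, None, 29, None, None, None, None, None, 31]
BFS from the root, enqueuing left then right child of each popped node:
  queue [42] -> pop 42, enqueue [26, 43], visited so far: [42]
  queue [26, 43] -> pop 26, enqueue [14, 34], visited so far: [42, 26]
  queue [43, 14, 34] -> pop 43, enqueue [none], visited so far: [42, 26, 43]
  queue [14, 34] -> pop 14, enqueue [10, 25], visited so far: [42, 26, 43, 14]
  queue [34, 10, 25] -> pop 34, enqueue [28, 35], visited so far: [42, 26, 43, 14, 34]
  queue [10, 25, 28, 35] -> pop 10, enqueue [7], visited so far: [42, 26, 43, 14, 34, 10]
  queue [25, 28, 35, 7] -> pop 25, enqueue [none], visited so far: [42, 26, 43, 14, 34, 10, 25]
  queue [28, 35, 7] -> pop 28, enqueue [29], visited so far: [42, 26, 43, 14, 34, 10, 25, 28]
  queue [35, 7, 29] -> pop 35, enqueue [none], visited so far: [42, 26, 43, 14, 34, 10, 25, 28, 35]
  queue [7, 29] -> pop 7, enqueue [none], visited so far: [42, 26, 43, 14, 34, 10, 25, 28, 35, 7]
  queue [29] -> pop 29, enqueue [31], visited so far: [42, 26, 43, 14, 34, 10, 25, 28, 35, 7, 29]
  queue [31] -> pop 31, enqueue [none], visited so far: [42, 26, 43, 14, 34, 10, 25, 28, 35, 7, 29, 31]
Result: [42, 26, 43, 14, 34, 10, 25, 28, 35, 7, 29, 31]


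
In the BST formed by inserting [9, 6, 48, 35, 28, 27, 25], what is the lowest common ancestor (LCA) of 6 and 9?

Tree insertion order: [9, 6, 48, 35, 28, 27, 25]
Tree (level-order array): [9, 6, 48, None, None, 35, None, 28, None, 27, None, 25]
In a BST, the LCA of p=6, q=9 is the first node v on the
root-to-leaf path with p <= v <= q (go left if both < v, right if both > v).
Walk from root:
  at 9: 6 <= 9 <= 9, this is the LCA
LCA = 9


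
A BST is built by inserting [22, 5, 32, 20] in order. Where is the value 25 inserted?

Starting tree (level order): [22, 5, 32, None, 20]
Insertion path: 22 -> 32
Result: insert 25 as left child of 32
Final tree (level order): [22, 5, 32, None, 20, 25]


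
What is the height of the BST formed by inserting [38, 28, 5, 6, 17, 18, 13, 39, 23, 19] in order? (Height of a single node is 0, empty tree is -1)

Insertion order: [38, 28, 5, 6, 17, 18, 13, 39, 23, 19]
Tree (level-order array): [38, 28, 39, 5, None, None, None, None, 6, None, 17, 13, 18, None, None, None, 23, 19]
Compute height bottom-up (empty subtree = -1):
  height(13) = 1 + max(-1, -1) = 0
  height(19) = 1 + max(-1, -1) = 0
  height(23) = 1 + max(0, -1) = 1
  height(18) = 1 + max(-1, 1) = 2
  height(17) = 1 + max(0, 2) = 3
  height(6) = 1 + max(-1, 3) = 4
  height(5) = 1 + max(-1, 4) = 5
  height(28) = 1 + max(5, -1) = 6
  height(39) = 1 + max(-1, -1) = 0
  height(38) = 1 + max(6, 0) = 7
Height = 7


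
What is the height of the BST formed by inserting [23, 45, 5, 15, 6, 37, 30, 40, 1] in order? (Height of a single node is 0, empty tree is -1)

Insertion order: [23, 45, 5, 15, 6, 37, 30, 40, 1]
Tree (level-order array): [23, 5, 45, 1, 15, 37, None, None, None, 6, None, 30, 40]
Compute height bottom-up (empty subtree = -1):
  height(1) = 1 + max(-1, -1) = 0
  height(6) = 1 + max(-1, -1) = 0
  height(15) = 1 + max(0, -1) = 1
  height(5) = 1 + max(0, 1) = 2
  height(30) = 1 + max(-1, -1) = 0
  height(40) = 1 + max(-1, -1) = 0
  height(37) = 1 + max(0, 0) = 1
  height(45) = 1 + max(1, -1) = 2
  height(23) = 1 + max(2, 2) = 3
Height = 3


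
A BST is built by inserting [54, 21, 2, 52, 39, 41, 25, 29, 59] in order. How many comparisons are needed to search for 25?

Search path for 25: 54 -> 21 -> 52 -> 39 -> 25
Found: True
Comparisons: 5


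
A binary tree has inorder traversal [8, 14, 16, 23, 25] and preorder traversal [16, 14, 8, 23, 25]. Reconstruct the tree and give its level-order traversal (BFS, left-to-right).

Inorder:  [8, 14, 16, 23, 25]
Preorder: [16, 14, 8, 23, 25]
Algorithm: preorder visits root first, so consume preorder in order;
for each root, split the current inorder slice at that value into
left-subtree inorder and right-subtree inorder, then recurse.
Recursive splits:
  root=16; inorder splits into left=[8, 14], right=[23, 25]
  root=14; inorder splits into left=[8], right=[]
  root=8; inorder splits into left=[], right=[]
  root=23; inorder splits into left=[], right=[25]
  root=25; inorder splits into left=[], right=[]
Reconstructed level-order: [16, 14, 23, 8, 25]


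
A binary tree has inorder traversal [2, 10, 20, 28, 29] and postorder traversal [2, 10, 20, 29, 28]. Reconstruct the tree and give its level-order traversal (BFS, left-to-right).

Inorder:   [2, 10, 20, 28, 29]
Postorder: [2, 10, 20, 29, 28]
Algorithm: postorder visits root last, so walk postorder right-to-left;
each value is the root of the current inorder slice — split it at that
value, recurse on the right subtree first, then the left.
Recursive splits:
  root=28; inorder splits into left=[2, 10, 20], right=[29]
  root=29; inorder splits into left=[], right=[]
  root=20; inorder splits into left=[2, 10], right=[]
  root=10; inorder splits into left=[2], right=[]
  root=2; inorder splits into left=[], right=[]
Reconstructed level-order: [28, 20, 29, 10, 2]


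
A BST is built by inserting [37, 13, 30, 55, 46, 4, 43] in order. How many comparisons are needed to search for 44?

Search path for 44: 37 -> 55 -> 46 -> 43
Found: False
Comparisons: 4


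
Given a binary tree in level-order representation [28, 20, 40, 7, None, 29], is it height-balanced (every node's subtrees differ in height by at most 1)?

Tree (level-order array): [28, 20, 40, 7, None, 29]
Definition: a tree is height-balanced if, at every node, |h(left) - h(right)| <= 1 (empty subtree has height -1).
Bottom-up per-node check:
  node 7: h_left=-1, h_right=-1, diff=0 [OK], height=0
  node 20: h_left=0, h_right=-1, diff=1 [OK], height=1
  node 29: h_left=-1, h_right=-1, diff=0 [OK], height=0
  node 40: h_left=0, h_right=-1, diff=1 [OK], height=1
  node 28: h_left=1, h_right=1, diff=0 [OK], height=2
All nodes satisfy the balance condition.
Result: Balanced


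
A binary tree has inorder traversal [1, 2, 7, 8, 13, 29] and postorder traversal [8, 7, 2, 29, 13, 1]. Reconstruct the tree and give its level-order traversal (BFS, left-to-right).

Inorder:   [1, 2, 7, 8, 13, 29]
Postorder: [8, 7, 2, 29, 13, 1]
Algorithm: postorder visits root last, so walk postorder right-to-left;
each value is the root of the current inorder slice — split it at that
value, recurse on the right subtree first, then the left.
Recursive splits:
  root=1; inorder splits into left=[], right=[2, 7, 8, 13, 29]
  root=13; inorder splits into left=[2, 7, 8], right=[29]
  root=29; inorder splits into left=[], right=[]
  root=2; inorder splits into left=[], right=[7, 8]
  root=7; inorder splits into left=[], right=[8]
  root=8; inorder splits into left=[], right=[]
Reconstructed level-order: [1, 13, 2, 29, 7, 8]


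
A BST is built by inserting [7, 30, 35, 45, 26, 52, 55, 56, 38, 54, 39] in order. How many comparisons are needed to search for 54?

Search path for 54: 7 -> 30 -> 35 -> 45 -> 52 -> 55 -> 54
Found: True
Comparisons: 7


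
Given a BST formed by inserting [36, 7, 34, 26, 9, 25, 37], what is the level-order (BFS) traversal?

Tree insertion order: [36, 7, 34, 26, 9, 25, 37]
Tree (level-order array): [36, 7, 37, None, 34, None, None, 26, None, 9, None, None, 25]
BFS from the root, enqueuing left then right child of each popped node:
  queue [36] -> pop 36, enqueue [7, 37], visited so far: [36]
  queue [7, 37] -> pop 7, enqueue [34], visited so far: [36, 7]
  queue [37, 34] -> pop 37, enqueue [none], visited so far: [36, 7, 37]
  queue [34] -> pop 34, enqueue [26], visited so far: [36, 7, 37, 34]
  queue [26] -> pop 26, enqueue [9], visited so far: [36, 7, 37, 34, 26]
  queue [9] -> pop 9, enqueue [25], visited so far: [36, 7, 37, 34, 26, 9]
  queue [25] -> pop 25, enqueue [none], visited so far: [36, 7, 37, 34, 26, 9, 25]
Result: [36, 7, 37, 34, 26, 9, 25]


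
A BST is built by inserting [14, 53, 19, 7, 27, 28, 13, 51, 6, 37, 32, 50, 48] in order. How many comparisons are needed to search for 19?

Search path for 19: 14 -> 53 -> 19
Found: True
Comparisons: 3


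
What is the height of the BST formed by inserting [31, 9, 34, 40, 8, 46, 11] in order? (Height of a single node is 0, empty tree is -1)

Insertion order: [31, 9, 34, 40, 8, 46, 11]
Tree (level-order array): [31, 9, 34, 8, 11, None, 40, None, None, None, None, None, 46]
Compute height bottom-up (empty subtree = -1):
  height(8) = 1 + max(-1, -1) = 0
  height(11) = 1 + max(-1, -1) = 0
  height(9) = 1 + max(0, 0) = 1
  height(46) = 1 + max(-1, -1) = 0
  height(40) = 1 + max(-1, 0) = 1
  height(34) = 1 + max(-1, 1) = 2
  height(31) = 1 + max(1, 2) = 3
Height = 3


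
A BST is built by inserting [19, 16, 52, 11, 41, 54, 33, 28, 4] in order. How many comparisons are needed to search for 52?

Search path for 52: 19 -> 52
Found: True
Comparisons: 2


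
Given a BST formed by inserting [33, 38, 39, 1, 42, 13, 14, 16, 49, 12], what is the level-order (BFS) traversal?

Tree insertion order: [33, 38, 39, 1, 42, 13, 14, 16, 49, 12]
Tree (level-order array): [33, 1, 38, None, 13, None, 39, 12, 14, None, 42, None, None, None, 16, None, 49]
BFS from the root, enqueuing left then right child of each popped node:
  queue [33] -> pop 33, enqueue [1, 38], visited so far: [33]
  queue [1, 38] -> pop 1, enqueue [13], visited so far: [33, 1]
  queue [38, 13] -> pop 38, enqueue [39], visited so far: [33, 1, 38]
  queue [13, 39] -> pop 13, enqueue [12, 14], visited so far: [33, 1, 38, 13]
  queue [39, 12, 14] -> pop 39, enqueue [42], visited so far: [33, 1, 38, 13, 39]
  queue [12, 14, 42] -> pop 12, enqueue [none], visited so far: [33, 1, 38, 13, 39, 12]
  queue [14, 42] -> pop 14, enqueue [16], visited so far: [33, 1, 38, 13, 39, 12, 14]
  queue [42, 16] -> pop 42, enqueue [49], visited so far: [33, 1, 38, 13, 39, 12, 14, 42]
  queue [16, 49] -> pop 16, enqueue [none], visited so far: [33, 1, 38, 13, 39, 12, 14, 42, 16]
  queue [49] -> pop 49, enqueue [none], visited so far: [33, 1, 38, 13, 39, 12, 14, 42, 16, 49]
Result: [33, 1, 38, 13, 39, 12, 14, 42, 16, 49]


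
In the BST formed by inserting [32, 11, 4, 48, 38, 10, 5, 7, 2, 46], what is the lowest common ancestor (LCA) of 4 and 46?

Tree insertion order: [32, 11, 4, 48, 38, 10, 5, 7, 2, 46]
Tree (level-order array): [32, 11, 48, 4, None, 38, None, 2, 10, None, 46, None, None, 5, None, None, None, None, 7]
In a BST, the LCA of p=4, q=46 is the first node v on the
root-to-leaf path with p <= v <= q (go left if both < v, right if both > v).
Walk from root:
  at 32: 4 <= 32 <= 46, this is the LCA
LCA = 32


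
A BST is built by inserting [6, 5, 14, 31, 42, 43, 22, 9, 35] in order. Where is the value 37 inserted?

Starting tree (level order): [6, 5, 14, None, None, 9, 31, None, None, 22, 42, None, None, 35, 43]
Insertion path: 6 -> 14 -> 31 -> 42 -> 35
Result: insert 37 as right child of 35
Final tree (level order): [6, 5, 14, None, None, 9, 31, None, None, 22, 42, None, None, 35, 43, None, 37]


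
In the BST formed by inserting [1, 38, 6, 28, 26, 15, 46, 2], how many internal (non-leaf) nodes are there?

Tree built from: [1, 38, 6, 28, 26, 15, 46, 2]
Tree (level-order array): [1, None, 38, 6, 46, 2, 28, None, None, None, None, 26, None, 15]
Rule: An internal node has at least one child.
Per-node child counts:
  node 1: 1 child(ren)
  node 38: 2 child(ren)
  node 6: 2 child(ren)
  node 2: 0 child(ren)
  node 28: 1 child(ren)
  node 26: 1 child(ren)
  node 15: 0 child(ren)
  node 46: 0 child(ren)
Matching nodes: [1, 38, 6, 28, 26]
Count of internal (non-leaf) nodes: 5


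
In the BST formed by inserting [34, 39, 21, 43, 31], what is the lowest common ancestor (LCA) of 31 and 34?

Tree insertion order: [34, 39, 21, 43, 31]
Tree (level-order array): [34, 21, 39, None, 31, None, 43]
In a BST, the LCA of p=31, q=34 is the first node v on the
root-to-leaf path with p <= v <= q (go left if both < v, right if both > v).
Walk from root:
  at 34: 31 <= 34 <= 34, this is the LCA
LCA = 34


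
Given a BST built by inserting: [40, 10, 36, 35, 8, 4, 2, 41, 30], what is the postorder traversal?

Tree insertion order: [40, 10, 36, 35, 8, 4, 2, 41, 30]
Tree (level-order array): [40, 10, 41, 8, 36, None, None, 4, None, 35, None, 2, None, 30]
Postorder traversal: [2, 4, 8, 30, 35, 36, 10, 41, 40]


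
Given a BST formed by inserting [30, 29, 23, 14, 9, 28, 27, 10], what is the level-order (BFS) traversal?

Tree insertion order: [30, 29, 23, 14, 9, 28, 27, 10]
Tree (level-order array): [30, 29, None, 23, None, 14, 28, 9, None, 27, None, None, 10]
BFS from the root, enqueuing left then right child of each popped node:
  queue [30] -> pop 30, enqueue [29], visited so far: [30]
  queue [29] -> pop 29, enqueue [23], visited so far: [30, 29]
  queue [23] -> pop 23, enqueue [14, 28], visited so far: [30, 29, 23]
  queue [14, 28] -> pop 14, enqueue [9], visited so far: [30, 29, 23, 14]
  queue [28, 9] -> pop 28, enqueue [27], visited so far: [30, 29, 23, 14, 28]
  queue [9, 27] -> pop 9, enqueue [10], visited so far: [30, 29, 23, 14, 28, 9]
  queue [27, 10] -> pop 27, enqueue [none], visited so far: [30, 29, 23, 14, 28, 9, 27]
  queue [10] -> pop 10, enqueue [none], visited so far: [30, 29, 23, 14, 28, 9, 27, 10]
Result: [30, 29, 23, 14, 28, 9, 27, 10]


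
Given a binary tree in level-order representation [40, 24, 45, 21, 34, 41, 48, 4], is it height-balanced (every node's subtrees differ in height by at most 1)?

Tree (level-order array): [40, 24, 45, 21, 34, 41, 48, 4]
Definition: a tree is height-balanced if, at every node, |h(left) - h(right)| <= 1 (empty subtree has height -1).
Bottom-up per-node check:
  node 4: h_left=-1, h_right=-1, diff=0 [OK], height=0
  node 21: h_left=0, h_right=-1, diff=1 [OK], height=1
  node 34: h_left=-1, h_right=-1, diff=0 [OK], height=0
  node 24: h_left=1, h_right=0, diff=1 [OK], height=2
  node 41: h_left=-1, h_right=-1, diff=0 [OK], height=0
  node 48: h_left=-1, h_right=-1, diff=0 [OK], height=0
  node 45: h_left=0, h_right=0, diff=0 [OK], height=1
  node 40: h_left=2, h_right=1, diff=1 [OK], height=3
All nodes satisfy the balance condition.
Result: Balanced


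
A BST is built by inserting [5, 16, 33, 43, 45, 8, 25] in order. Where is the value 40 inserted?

Starting tree (level order): [5, None, 16, 8, 33, None, None, 25, 43, None, None, None, 45]
Insertion path: 5 -> 16 -> 33 -> 43
Result: insert 40 as left child of 43
Final tree (level order): [5, None, 16, 8, 33, None, None, 25, 43, None, None, 40, 45]


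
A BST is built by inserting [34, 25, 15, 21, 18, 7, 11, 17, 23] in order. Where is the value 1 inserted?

Starting tree (level order): [34, 25, None, 15, None, 7, 21, None, 11, 18, 23, None, None, 17]
Insertion path: 34 -> 25 -> 15 -> 7
Result: insert 1 as left child of 7
Final tree (level order): [34, 25, None, 15, None, 7, 21, 1, 11, 18, 23, None, None, None, None, 17]


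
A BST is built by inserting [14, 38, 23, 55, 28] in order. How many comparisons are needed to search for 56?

Search path for 56: 14 -> 38 -> 55
Found: False
Comparisons: 3


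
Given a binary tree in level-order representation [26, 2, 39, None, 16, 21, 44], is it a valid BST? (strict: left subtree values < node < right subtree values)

Level-order array: [26, 2, 39, None, 16, 21, 44]
Validate using subtree bounds (lo, hi): at each node, require lo < value < hi,
then recurse left with hi=value and right with lo=value.
Preorder trace (stopping at first violation):
  at node 26 with bounds (-inf, +inf): OK
  at node 2 with bounds (-inf, 26): OK
  at node 16 with bounds (2, 26): OK
  at node 39 with bounds (26, +inf): OK
  at node 21 with bounds (26, 39): VIOLATION
Node 21 violates its bound: not (26 < 21 < 39).
Result: Not a valid BST


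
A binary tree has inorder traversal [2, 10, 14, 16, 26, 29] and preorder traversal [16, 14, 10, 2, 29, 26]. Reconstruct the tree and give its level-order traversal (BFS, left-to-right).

Inorder:  [2, 10, 14, 16, 26, 29]
Preorder: [16, 14, 10, 2, 29, 26]
Algorithm: preorder visits root first, so consume preorder in order;
for each root, split the current inorder slice at that value into
left-subtree inorder and right-subtree inorder, then recurse.
Recursive splits:
  root=16; inorder splits into left=[2, 10, 14], right=[26, 29]
  root=14; inorder splits into left=[2, 10], right=[]
  root=10; inorder splits into left=[2], right=[]
  root=2; inorder splits into left=[], right=[]
  root=29; inorder splits into left=[26], right=[]
  root=26; inorder splits into left=[], right=[]
Reconstructed level-order: [16, 14, 29, 10, 26, 2]


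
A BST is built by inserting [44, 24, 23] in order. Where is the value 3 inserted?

Starting tree (level order): [44, 24, None, 23]
Insertion path: 44 -> 24 -> 23
Result: insert 3 as left child of 23
Final tree (level order): [44, 24, None, 23, None, 3]


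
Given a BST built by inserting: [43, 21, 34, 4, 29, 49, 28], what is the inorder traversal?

Tree insertion order: [43, 21, 34, 4, 29, 49, 28]
Tree (level-order array): [43, 21, 49, 4, 34, None, None, None, None, 29, None, 28]
Inorder traversal: [4, 21, 28, 29, 34, 43, 49]


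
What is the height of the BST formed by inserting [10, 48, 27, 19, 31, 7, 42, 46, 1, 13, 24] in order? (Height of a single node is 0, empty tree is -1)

Insertion order: [10, 48, 27, 19, 31, 7, 42, 46, 1, 13, 24]
Tree (level-order array): [10, 7, 48, 1, None, 27, None, None, None, 19, 31, 13, 24, None, 42, None, None, None, None, None, 46]
Compute height bottom-up (empty subtree = -1):
  height(1) = 1 + max(-1, -1) = 0
  height(7) = 1 + max(0, -1) = 1
  height(13) = 1 + max(-1, -1) = 0
  height(24) = 1 + max(-1, -1) = 0
  height(19) = 1 + max(0, 0) = 1
  height(46) = 1 + max(-1, -1) = 0
  height(42) = 1 + max(-1, 0) = 1
  height(31) = 1 + max(-1, 1) = 2
  height(27) = 1 + max(1, 2) = 3
  height(48) = 1 + max(3, -1) = 4
  height(10) = 1 + max(1, 4) = 5
Height = 5


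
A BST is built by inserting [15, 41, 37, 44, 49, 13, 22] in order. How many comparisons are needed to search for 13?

Search path for 13: 15 -> 13
Found: True
Comparisons: 2


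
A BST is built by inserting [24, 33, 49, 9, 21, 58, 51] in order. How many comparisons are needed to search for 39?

Search path for 39: 24 -> 33 -> 49
Found: False
Comparisons: 3


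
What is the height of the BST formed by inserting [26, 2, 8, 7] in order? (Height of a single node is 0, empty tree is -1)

Insertion order: [26, 2, 8, 7]
Tree (level-order array): [26, 2, None, None, 8, 7]
Compute height bottom-up (empty subtree = -1):
  height(7) = 1 + max(-1, -1) = 0
  height(8) = 1 + max(0, -1) = 1
  height(2) = 1 + max(-1, 1) = 2
  height(26) = 1 + max(2, -1) = 3
Height = 3


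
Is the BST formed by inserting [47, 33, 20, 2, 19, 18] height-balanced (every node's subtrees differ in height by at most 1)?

Tree (level-order array): [47, 33, None, 20, None, 2, None, None, 19, 18]
Definition: a tree is height-balanced if, at every node, |h(left) - h(right)| <= 1 (empty subtree has height -1).
Bottom-up per-node check:
  node 18: h_left=-1, h_right=-1, diff=0 [OK], height=0
  node 19: h_left=0, h_right=-1, diff=1 [OK], height=1
  node 2: h_left=-1, h_right=1, diff=2 [FAIL (|-1-1|=2 > 1)], height=2
  node 20: h_left=2, h_right=-1, diff=3 [FAIL (|2--1|=3 > 1)], height=3
  node 33: h_left=3, h_right=-1, diff=4 [FAIL (|3--1|=4 > 1)], height=4
  node 47: h_left=4, h_right=-1, diff=5 [FAIL (|4--1|=5 > 1)], height=5
Node 2 violates the condition: |-1 - 1| = 2 > 1.
Result: Not balanced


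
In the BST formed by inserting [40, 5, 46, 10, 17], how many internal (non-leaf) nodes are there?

Tree built from: [40, 5, 46, 10, 17]
Tree (level-order array): [40, 5, 46, None, 10, None, None, None, 17]
Rule: An internal node has at least one child.
Per-node child counts:
  node 40: 2 child(ren)
  node 5: 1 child(ren)
  node 10: 1 child(ren)
  node 17: 0 child(ren)
  node 46: 0 child(ren)
Matching nodes: [40, 5, 10]
Count of internal (non-leaf) nodes: 3


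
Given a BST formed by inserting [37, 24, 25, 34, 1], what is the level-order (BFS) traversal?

Tree insertion order: [37, 24, 25, 34, 1]
Tree (level-order array): [37, 24, None, 1, 25, None, None, None, 34]
BFS from the root, enqueuing left then right child of each popped node:
  queue [37] -> pop 37, enqueue [24], visited so far: [37]
  queue [24] -> pop 24, enqueue [1, 25], visited so far: [37, 24]
  queue [1, 25] -> pop 1, enqueue [none], visited so far: [37, 24, 1]
  queue [25] -> pop 25, enqueue [34], visited so far: [37, 24, 1, 25]
  queue [34] -> pop 34, enqueue [none], visited so far: [37, 24, 1, 25, 34]
Result: [37, 24, 1, 25, 34]
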